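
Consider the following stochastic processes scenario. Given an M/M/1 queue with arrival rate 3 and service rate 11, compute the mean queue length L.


rho = 3/11 = 0.2727
L = rho/(1-rho)
= 0.2727/0.7273
= 0.3750

0.3750


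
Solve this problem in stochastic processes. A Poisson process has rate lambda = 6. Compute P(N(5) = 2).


P(N(t)=k) = (lambda*t)^k * exp(-lambda*t) / k!
lambda*t = 30
= 30^2 * exp(-30) / 2!
= 900 * 9.3576e-14 / 2
= 4.2109e-11

4.2109e-11


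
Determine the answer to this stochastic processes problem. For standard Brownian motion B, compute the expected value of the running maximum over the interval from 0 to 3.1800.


E(max B(s)) = sqrt(2t/pi)
= sqrt(2*3.1800/pi)
= sqrt(2.0245)
= 1.4228

1.4228


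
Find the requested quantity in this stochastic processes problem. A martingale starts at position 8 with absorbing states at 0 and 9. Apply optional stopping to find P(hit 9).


By optional stopping theorem: E(M at tau) = M(0) = 8
P(hit 9)*9 + P(hit 0)*0 = 8
P(hit 9) = (8 - 0)/(9 - 0) = 8/9 = 0.8889

0.8889


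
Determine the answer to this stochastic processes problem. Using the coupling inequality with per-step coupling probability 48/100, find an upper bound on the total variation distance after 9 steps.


TV distance bound <= (1-delta)^n
= (1 - 0.4800)^9
= 0.5200^9
= 0.0028

0.0028


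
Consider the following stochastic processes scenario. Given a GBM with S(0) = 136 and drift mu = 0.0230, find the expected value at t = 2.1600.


E[S(t)] = S(0) * exp(mu * t)
= 136 * exp(0.0230 * 2.1600)
= 136 * 1.0509
= 142.9271

142.9271


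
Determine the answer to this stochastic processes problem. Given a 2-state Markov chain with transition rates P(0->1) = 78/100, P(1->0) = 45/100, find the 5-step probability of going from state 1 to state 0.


Computing P^5 by matrix multiplication.
P = [[0.2200, 0.7800], [0.4500, 0.5500]]
After raising P to the power 5:
P^5(1,0) = 0.3661

0.3661


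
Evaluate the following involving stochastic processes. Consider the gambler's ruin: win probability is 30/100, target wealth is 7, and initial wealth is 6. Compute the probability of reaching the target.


Gambler's ruin formula:
r = q/p = 0.7000/0.3000 = 2.3333
P(win) = (1 - r^i)/(1 - r^N)
= (1 - 2.3333^6)/(1 - 2.3333^7)
= 0.4270

0.4270


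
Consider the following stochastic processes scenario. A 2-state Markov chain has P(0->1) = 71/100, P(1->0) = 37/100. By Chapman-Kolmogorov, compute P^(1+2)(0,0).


P^3 = P^1 * P^2
Computing via matrix multiplication of the transition matrix.
Entry (0,0) of P^3 = 0.3423

0.3423


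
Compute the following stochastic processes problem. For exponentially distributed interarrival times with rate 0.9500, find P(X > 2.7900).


P(X > t) = exp(-lambda * t)
= exp(-0.9500 * 2.7900)
= exp(-2.6505) = 0.0706

0.0706


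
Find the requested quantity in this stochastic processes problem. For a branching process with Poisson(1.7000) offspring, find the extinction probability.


Since mu = 1.7000 > 1, extinction prob q < 1.
Solve s = exp(mu*(s-1)) iteratively.
q = 0.3088

0.3088


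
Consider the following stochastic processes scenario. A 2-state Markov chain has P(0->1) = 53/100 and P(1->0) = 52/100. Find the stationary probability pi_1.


Stationary distribution: pi_0 = p10/(p01+p10), pi_1 = p01/(p01+p10)
p01 = 0.5300, p10 = 0.5200
pi_1 = 0.5048

0.5048


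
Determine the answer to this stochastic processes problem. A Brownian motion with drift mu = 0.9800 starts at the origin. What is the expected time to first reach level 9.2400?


Expected first passage time = a/mu
= 9.2400/0.9800
= 9.4286

9.4286


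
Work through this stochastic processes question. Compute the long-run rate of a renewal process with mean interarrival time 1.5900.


Long-run renewal rate = 1/E(X)
= 1/1.5900
= 0.6289

0.6289


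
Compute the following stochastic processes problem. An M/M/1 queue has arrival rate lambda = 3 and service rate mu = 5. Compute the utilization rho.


rho = lambda/mu
= 3/5
= 0.6000

0.6000


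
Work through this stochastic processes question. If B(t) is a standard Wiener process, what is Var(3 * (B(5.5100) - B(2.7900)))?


Var(alpha*(B(t)-B(s))) = alpha^2 * (t-s)
= 3^2 * (5.5100 - 2.7900)
= 9 * 2.7200
= 24.4800

24.4800


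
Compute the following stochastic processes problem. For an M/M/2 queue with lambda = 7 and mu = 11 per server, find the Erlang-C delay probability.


a = lambda/mu = 0.6364
rho = a/c = 0.3182
Erlang-C formula applied:
C(c,a) = 0.1536

0.1536


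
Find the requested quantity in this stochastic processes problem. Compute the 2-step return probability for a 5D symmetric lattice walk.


P(return in 2 steps) = P(reverse first step) = 1/(2d)
= 1/10
= 0.1000

0.1000


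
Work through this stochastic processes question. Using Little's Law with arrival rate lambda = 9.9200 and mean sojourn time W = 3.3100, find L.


Little's Law: L = lambda * W
= 9.9200 * 3.3100
= 32.8352

32.8352


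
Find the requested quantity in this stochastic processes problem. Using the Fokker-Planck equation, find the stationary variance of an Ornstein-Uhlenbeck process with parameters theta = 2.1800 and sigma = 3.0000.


Stationary variance = sigma^2 / (2*theta)
= 3.0000^2 / (2*2.1800)
= 9.0000 / 4.3600
= 2.0642

2.0642


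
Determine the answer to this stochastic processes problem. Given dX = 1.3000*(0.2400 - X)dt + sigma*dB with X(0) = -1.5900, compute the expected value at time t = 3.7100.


E[X(t)] = mu + (X(0) - mu)*exp(-theta*t)
= 0.2400 + (-1.5900 - 0.2400)*exp(-1.3000*3.7100)
= 0.2400 + -1.8300 * 0.0080
= 0.2253

0.2253


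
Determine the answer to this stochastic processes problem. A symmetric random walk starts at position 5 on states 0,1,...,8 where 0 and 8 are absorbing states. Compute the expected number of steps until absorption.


For symmetric RW on 0,...,N with absorbing barriers, E(i) = i*(N-i)
E(5) = 5 * 3 = 15

15


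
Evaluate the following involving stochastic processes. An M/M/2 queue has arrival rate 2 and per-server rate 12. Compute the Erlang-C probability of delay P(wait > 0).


a = lambda/mu = 0.1667
rho = a/c = 0.0833
Erlang-C formula applied:
C(c,a) = 0.0128

0.0128


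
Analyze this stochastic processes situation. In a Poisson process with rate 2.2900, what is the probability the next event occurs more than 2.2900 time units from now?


P(X > t) = exp(-lambda * t)
= exp(-2.2900 * 2.2900)
= exp(-5.2441) = 0.0053

0.0053


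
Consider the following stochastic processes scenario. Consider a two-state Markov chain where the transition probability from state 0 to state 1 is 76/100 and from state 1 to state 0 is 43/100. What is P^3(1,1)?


Computing P^3 by matrix multiplication.
P = [[0.2400, 0.7600], [0.4300, 0.5700]]
After raising P to the power 3:
P^3(1,1) = 0.6362

0.6362


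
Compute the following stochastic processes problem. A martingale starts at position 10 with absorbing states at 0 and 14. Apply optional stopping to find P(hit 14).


By optional stopping theorem: E(M at tau) = M(0) = 10
P(hit 14)*14 + P(hit 0)*0 = 10
P(hit 14) = (10 - 0)/(14 - 0) = 5/7 = 0.7143

0.7143


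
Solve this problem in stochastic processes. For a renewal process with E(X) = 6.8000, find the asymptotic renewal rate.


Long-run renewal rate = 1/E(X)
= 1/6.8000
= 0.1471

0.1471


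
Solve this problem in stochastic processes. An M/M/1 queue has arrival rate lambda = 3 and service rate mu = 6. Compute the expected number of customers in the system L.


rho = 3/6 = 0.5000
L = rho/(1-rho)
= 0.5000/0.5000
= 1.0000

1.0000


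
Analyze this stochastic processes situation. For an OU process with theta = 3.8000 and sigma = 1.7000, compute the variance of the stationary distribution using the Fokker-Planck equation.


Stationary variance = sigma^2 / (2*theta)
= 1.7000^2 / (2*3.8000)
= 2.8900 / 7.6000
= 0.3803

0.3803


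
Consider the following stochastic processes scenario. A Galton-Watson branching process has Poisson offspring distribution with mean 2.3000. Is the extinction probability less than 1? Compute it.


Since mu = 2.3000 > 1, extinction prob q < 1.
Solve s = exp(mu*(s-1)) iteratively.
q = 0.1376

0.1376


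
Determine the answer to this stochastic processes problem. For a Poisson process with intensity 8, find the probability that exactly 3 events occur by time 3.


P(N(t)=k) = (lambda*t)^k * exp(-lambda*t) / k!
lambda*t = 24
= 24^3 * exp(-24) / 3!
= 13824 * 3.7751e-11 / 6
= 8.6979e-08

8.6979e-08


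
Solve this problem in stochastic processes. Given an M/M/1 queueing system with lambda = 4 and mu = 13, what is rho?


rho = lambda/mu
= 4/13
= 0.3077

0.3077


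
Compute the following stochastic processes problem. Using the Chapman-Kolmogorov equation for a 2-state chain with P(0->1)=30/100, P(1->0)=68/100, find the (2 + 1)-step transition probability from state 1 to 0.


P^3 = P^2 * P^1
Computing via matrix multiplication of the transition matrix.
Entry (1,0) of P^3 = 0.6939

0.6939


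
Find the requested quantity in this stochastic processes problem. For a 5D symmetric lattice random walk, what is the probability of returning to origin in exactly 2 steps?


P(return in 2 steps) = P(reverse first step) = 1/(2d)
= 1/10
= 0.1000

0.1000


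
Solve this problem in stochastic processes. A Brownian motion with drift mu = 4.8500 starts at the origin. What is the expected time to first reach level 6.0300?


Expected first passage time = a/mu
= 6.0300/4.8500
= 1.2433

1.2433


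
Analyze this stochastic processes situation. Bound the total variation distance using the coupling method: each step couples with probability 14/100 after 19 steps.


TV distance bound <= (1-delta)^n
= (1 - 0.1400)^19
= 0.8600^19
= 0.0569

0.0569


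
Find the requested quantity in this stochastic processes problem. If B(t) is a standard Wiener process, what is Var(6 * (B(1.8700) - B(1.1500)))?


Var(alpha*(B(t)-B(s))) = alpha^2 * (t-s)
= 6^2 * (1.8700 - 1.1500)
= 36 * 0.7200
= 25.9200

25.9200


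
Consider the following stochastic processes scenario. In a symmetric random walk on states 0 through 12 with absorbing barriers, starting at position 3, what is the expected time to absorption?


For symmetric RW on 0,...,N with absorbing barriers, E(i) = i*(N-i)
E(3) = 3 * 9 = 27

27


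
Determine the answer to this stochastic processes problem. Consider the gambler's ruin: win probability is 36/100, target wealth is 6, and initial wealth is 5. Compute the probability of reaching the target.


Gambler's ruin formula:
r = q/p = 0.6400/0.3600 = 1.7778
P(win) = (1 - r^i)/(1 - r^N)
= (1 - 1.7778^5)/(1 - 1.7778^6)
= 0.5482

0.5482


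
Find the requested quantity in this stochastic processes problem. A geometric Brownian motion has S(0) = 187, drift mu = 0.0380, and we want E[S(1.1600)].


E[S(t)] = S(0) * exp(mu * t)
= 187 * exp(0.0380 * 1.1600)
= 187 * 1.0451
= 195.4273

195.4273


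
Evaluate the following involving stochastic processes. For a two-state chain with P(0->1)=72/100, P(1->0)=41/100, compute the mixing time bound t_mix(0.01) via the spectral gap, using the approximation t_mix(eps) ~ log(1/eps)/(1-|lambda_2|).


lambda_2 = |1 - p01 - p10| = |1 - 0.7200 - 0.4100| = 0.1300
t_mix ~ log(1/eps)/(1 - |lambda_2|)
= log(100)/(1 - 0.1300) = 4.6052/0.8700
= 5.2933

5.2933


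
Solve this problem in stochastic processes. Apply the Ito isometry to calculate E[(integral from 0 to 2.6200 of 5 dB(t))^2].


By Ito isometry: E[(int f dB)^2] = int f^2 dt
= 5^2 * 2.6200
= 25 * 2.6200 = 65.5000

65.5000


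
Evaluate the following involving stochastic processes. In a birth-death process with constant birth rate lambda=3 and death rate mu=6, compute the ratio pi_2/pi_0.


For birth-death process, pi_n/pi_0 = (lambda/mu)^n
= (3/6)^2
= 0.2500

0.2500


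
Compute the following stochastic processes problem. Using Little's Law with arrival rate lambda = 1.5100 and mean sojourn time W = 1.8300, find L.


Little's Law: L = lambda * W
= 1.5100 * 1.8300
= 2.7633

2.7633


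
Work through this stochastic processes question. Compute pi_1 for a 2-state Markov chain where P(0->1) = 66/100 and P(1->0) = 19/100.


Stationary distribution: pi_0 = p10/(p01+p10), pi_1 = p01/(p01+p10)
p01 = 0.6600, p10 = 0.1900
pi_1 = 0.7765

0.7765


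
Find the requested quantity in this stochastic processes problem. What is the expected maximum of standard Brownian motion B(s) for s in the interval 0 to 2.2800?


E(max B(s)) = sqrt(2t/pi)
= sqrt(2*2.2800/pi)
= sqrt(1.4515)
= 1.2048

1.2048


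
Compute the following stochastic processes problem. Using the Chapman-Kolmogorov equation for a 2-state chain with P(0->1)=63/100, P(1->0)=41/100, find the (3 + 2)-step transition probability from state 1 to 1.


P^5 = P^3 * P^2
Computing via matrix multiplication of the transition matrix.
Entry (1,1) of P^5 = 0.6058

0.6058


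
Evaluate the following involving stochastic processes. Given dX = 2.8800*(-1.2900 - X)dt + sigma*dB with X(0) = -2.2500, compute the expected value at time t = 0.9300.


E[X(t)] = mu + (X(0) - mu)*exp(-theta*t)
= -1.2900 + (-2.2500 - -1.2900)*exp(-2.8800*0.9300)
= -1.2900 + -0.9600 * 0.0687
= -1.3559

-1.3559


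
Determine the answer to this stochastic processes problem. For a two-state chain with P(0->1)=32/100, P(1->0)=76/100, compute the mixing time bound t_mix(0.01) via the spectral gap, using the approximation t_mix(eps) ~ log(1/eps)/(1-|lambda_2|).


lambda_2 = |1 - p01 - p10| = |1 - 0.3200 - 0.7600| = 0.0800
t_mix ~ log(1/eps)/(1 - |lambda_2|)
= log(100)/(1 - 0.0800) = 4.6052/0.9200
= 5.0056

5.0056


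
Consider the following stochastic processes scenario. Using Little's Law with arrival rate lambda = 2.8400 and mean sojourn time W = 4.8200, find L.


Little's Law: L = lambda * W
= 2.8400 * 4.8200
= 13.6888

13.6888


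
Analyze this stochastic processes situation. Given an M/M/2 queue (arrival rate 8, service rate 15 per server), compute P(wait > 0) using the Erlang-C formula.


a = lambda/mu = 0.5333
rho = a/c = 0.2667
Erlang-C formula applied:
C(c,a) = 0.1123

0.1123


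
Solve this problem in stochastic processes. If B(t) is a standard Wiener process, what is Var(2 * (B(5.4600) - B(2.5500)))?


Var(alpha*(B(t)-B(s))) = alpha^2 * (t-s)
= 2^2 * (5.4600 - 2.5500)
= 4 * 2.9100
= 11.6400

11.6400


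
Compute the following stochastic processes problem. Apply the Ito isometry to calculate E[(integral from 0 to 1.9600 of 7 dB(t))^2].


By Ito isometry: E[(int f dB)^2] = int f^2 dt
= 7^2 * 1.9600
= 49 * 1.9600 = 96.0400

96.0400


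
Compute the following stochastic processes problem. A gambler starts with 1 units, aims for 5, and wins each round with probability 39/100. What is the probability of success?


Gambler's ruin formula:
r = q/p = 0.6100/0.3900 = 1.5641
P(win) = (1 - r^i)/(1 - r^N)
= (1 - 1.5641^1)/(1 - 1.5641^5)
= 0.0675

0.0675


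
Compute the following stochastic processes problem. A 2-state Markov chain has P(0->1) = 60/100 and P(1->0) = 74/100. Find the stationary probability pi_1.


Stationary distribution: pi_0 = p10/(p01+p10), pi_1 = p01/(p01+p10)
p01 = 0.6000, p10 = 0.7400
pi_1 = 0.4478

0.4478


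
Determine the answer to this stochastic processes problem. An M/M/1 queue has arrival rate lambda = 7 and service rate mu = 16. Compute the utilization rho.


rho = lambda/mu
= 7/16
= 0.4375

0.4375


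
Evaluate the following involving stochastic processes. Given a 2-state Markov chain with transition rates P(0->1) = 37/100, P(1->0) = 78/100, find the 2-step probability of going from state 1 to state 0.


Computing P^2 by matrix multiplication.
P = [[0.6300, 0.3700], [0.7800, 0.2200]]
After raising P to the power 2:
P^2(1,0) = 0.6630

0.6630


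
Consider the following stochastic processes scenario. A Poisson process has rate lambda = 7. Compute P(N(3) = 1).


P(N(t)=k) = (lambda*t)^k * exp(-lambda*t) / k!
lambda*t = 21
= 21^1 * exp(-21) / 1!
= 21 * 7.5826e-10 / 1
= 1.5923e-08

1.5923e-08


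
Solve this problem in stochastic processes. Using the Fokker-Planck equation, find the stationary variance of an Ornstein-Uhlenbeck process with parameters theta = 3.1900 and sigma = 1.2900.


Stationary variance = sigma^2 / (2*theta)
= 1.2900^2 / (2*3.1900)
= 1.6641 / 6.3800
= 0.2608

0.2608


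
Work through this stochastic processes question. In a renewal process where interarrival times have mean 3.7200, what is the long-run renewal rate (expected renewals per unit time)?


Long-run renewal rate = 1/E(X)
= 1/3.7200
= 0.2688

0.2688


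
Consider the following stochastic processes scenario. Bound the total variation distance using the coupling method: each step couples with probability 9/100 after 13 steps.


TV distance bound <= (1-delta)^n
= (1 - 0.0900)^13
= 0.9100^13
= 0.2935

0.2935


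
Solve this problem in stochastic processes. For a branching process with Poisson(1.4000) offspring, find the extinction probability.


Since mu = 1.4000 > 1, extinction prob q < 1.
Solve s = exp(mu*(s-1)) iteratively.
q = 0.4890

0.4890


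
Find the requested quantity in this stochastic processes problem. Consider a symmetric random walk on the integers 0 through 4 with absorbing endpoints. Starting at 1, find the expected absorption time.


For symmetric RW on 0,...,N with absorbing barriers, E(i) = i*(N-i)
E(1) = 1 * 3 = 3

3


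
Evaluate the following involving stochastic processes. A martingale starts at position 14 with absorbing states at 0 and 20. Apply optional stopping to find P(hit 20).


By optional stopping theorem: E(M at tau) = M(0) = 14
P(hit 20)*20 + P(hit 0)*0 = 14
P(hit 20) = (14 - 0)/(20 - 0) = 7/10 = 0.7000

0.7000


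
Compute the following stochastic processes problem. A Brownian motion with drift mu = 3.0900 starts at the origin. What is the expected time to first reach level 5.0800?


Expected first passage time = a/mu
= 5.0800/3.0900
= 1.6440

1.6440


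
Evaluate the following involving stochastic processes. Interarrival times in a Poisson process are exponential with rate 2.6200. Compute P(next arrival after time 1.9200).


P(X > t) = exp(-lambda * t)
= exp(-2.6200 * 1.9200)
= exp(-5.0304) = 0.0065

0.0065


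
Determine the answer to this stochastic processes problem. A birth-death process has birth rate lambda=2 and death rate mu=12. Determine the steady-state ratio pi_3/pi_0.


For birth-death process, pi_n/pi_0 = (lambda/mu)^n
= (2/12)^3
= 0.0046

0.0046


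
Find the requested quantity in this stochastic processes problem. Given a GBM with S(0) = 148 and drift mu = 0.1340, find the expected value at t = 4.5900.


E[S(t)] = S(0) * exp(mu * t)
= 148 * exp(0.1340 * 4.5900)
= 148 * 1.8498
= 273.7656

273.7656


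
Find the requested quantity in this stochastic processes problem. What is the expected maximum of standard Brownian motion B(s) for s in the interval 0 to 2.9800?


E(max B(s)) = sqrt(2t/pi)
= sqrt(2*2.9800/pi)
= sqrt(1.8971)
= 1.3774

1.3774


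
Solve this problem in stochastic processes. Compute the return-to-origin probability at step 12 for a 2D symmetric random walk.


P = C(12,6)^2 / 4^12
= 924^2 / 16777216
= 853776 / 16777216
= 0.0509

0.0509


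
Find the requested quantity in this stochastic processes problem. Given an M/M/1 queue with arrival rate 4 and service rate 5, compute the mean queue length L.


rho = 4/5 = 0.8000
L = rho/(1-rho)
= 0.8000/0.2000
= 4.0000

4.0000


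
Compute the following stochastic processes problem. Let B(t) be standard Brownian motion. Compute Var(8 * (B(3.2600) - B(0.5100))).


Var(alpha*(B(t)-B(s))) = alpha^2 * (t-s)
= 8^2 * (3.2600 - 0.5100)
= 64 * 2.7500
= 176.0000

176.0000


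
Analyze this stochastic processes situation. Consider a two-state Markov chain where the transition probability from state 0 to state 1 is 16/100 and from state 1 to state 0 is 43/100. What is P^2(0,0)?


Computing P^2 by matrix multiplication.
P = [[0.8400, 0.1600], [0.4300, 0.5700]]
After raising P to the power 2:
P^2(0,0) = 0.7744

0.7744


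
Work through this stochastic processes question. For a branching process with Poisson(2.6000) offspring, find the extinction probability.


Since mu = 2.6000 > 1, extinction prob q < 1.
Solve s = exp(mu*(s-1)) iteratively.
q = 0.0951

0.0951


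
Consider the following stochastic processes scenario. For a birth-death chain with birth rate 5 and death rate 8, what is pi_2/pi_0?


For birth-death process, pi_n/pi_0 = (lambda/mu)^n
= (5/8)^2
= 0.3906

0.3906


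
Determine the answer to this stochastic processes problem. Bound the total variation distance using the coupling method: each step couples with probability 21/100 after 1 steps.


TV distance bound <= (1-delta)^n
= (1 - 0.2100)^1
= 0.7900^1
= 0.7900

0.7900


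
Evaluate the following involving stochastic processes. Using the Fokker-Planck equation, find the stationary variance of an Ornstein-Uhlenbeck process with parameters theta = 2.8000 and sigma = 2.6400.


Stationary variance = sigma^2 / (2*theta)
= 2.6400^2 / (2*2.8000)
= 6.9696 / 5.6000
= 1.2446

1.2446


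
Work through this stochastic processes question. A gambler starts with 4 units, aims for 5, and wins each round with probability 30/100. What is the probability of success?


Gambler's ruin formula:
r = q/p = 0.7000/0.3000 = 2.3333
P(win) = (1 - r^i)/(1 - r^N)
= (1 - 2.3333^4)/(1 - 2.3333^5)
= 0.4202

0.4202


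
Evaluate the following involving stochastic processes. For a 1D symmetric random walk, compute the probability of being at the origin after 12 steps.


P(S(12) = 0) = C(12,6) / 4^6
= 924 / 4096
= 0.2256

0.2256


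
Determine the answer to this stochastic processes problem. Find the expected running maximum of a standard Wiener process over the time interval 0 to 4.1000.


E(max B(s)) = sqrt(2t/pi)
= sqrt(2*4.1000/pi)
= sqrt(2.6101)
= 1.6156

1.6156


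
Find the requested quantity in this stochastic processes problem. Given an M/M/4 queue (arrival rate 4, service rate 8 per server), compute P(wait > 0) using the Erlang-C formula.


a = lambda/mu = 0.5000
rho = a/c = 0.1250
Erlang-C formula applied:
C(c,a) = 0.0018

0.0018


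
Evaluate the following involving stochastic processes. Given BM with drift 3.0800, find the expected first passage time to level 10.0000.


Expected first passage time = a/mu
= 10.0000/3.0800
= 3.2468

3.2468


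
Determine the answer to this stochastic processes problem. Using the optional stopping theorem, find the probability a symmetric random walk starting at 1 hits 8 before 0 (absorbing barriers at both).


By optional stopping theorem: E(M at tau) = M(0) = 1
P(hit 8)*8 + P(hit 0)*0 = 1
P(hit 8) = (1 - 0)/(8 - 0) = 1/8 = 0.1250

0.1250


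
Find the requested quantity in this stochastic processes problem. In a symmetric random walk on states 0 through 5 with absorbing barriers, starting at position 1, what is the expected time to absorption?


For symmetric RW on 0,...,N with absorbing barriers, E(i) = i*(N-i)
E(1) = 1 * 4 = 4

4


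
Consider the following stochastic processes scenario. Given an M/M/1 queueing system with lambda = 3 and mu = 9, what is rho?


rho = lambda/mu
= 3/9
= 0.3333

0.3333


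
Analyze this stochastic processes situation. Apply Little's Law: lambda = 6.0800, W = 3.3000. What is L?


Little's Law: L = lambda * W
= 6.0800 * 3.3000
= 20.0640

20.0640


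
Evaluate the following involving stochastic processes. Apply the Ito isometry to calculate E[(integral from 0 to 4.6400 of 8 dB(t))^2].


By Ito isometry: E[(int f dB)^2] = int f^2 dt
= 8^2 * 4.6400
= 64 * 4.6400 = 296.9600

296.9600


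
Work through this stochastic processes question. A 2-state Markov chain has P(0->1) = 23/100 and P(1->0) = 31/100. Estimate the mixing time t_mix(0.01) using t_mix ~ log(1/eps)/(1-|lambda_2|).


lambda_2 = |1 - p01 - p10| = |1 - 0.2300 - 0.3100| = 0.4600
t_mix ~ log(1/eps)/(1 - |lambda_2|)
= log(100)/(1 - 0.4600) = 4.6052/0.5400
= 8.5281

8.5281


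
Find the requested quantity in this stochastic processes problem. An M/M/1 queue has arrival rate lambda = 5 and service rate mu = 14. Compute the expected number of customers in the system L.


rho = 5/14 = 0.3571
L = rho/(1-rho)
= 0.3571/0.6429
= 0.5556

0.5556


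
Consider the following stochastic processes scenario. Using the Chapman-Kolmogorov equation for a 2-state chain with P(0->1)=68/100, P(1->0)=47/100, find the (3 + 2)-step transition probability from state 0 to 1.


P^5 = P^3 * P^2
Computing via matrix multiplication of the transition matrix.
Entry (0,1) of P^5 = 0.5913

0.5913


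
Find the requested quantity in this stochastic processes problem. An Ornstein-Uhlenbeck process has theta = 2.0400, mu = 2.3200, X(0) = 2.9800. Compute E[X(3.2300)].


E[X(t)] = mu + (X(0) - mu)*exp(-theta*t)
= 2.3200 + (2.9800 - 2.3200)*exp(-2.0400*3.2300)
= 2.3200 + 0.6600 * 0.0014
= 2.3209

2.3209


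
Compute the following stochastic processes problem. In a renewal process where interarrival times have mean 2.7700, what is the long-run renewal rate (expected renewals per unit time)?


Long-run renewal rate = 1/E(X)
= 1/2.7700
= 0.3610

0.3610


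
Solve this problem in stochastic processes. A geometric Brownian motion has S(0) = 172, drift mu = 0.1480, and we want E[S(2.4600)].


E[S(t)] = S(0) * exp(mu * t)
= 172 * exp(0.1480 * 2.4600)
= 172 * 1.4392
= 247.5406

247.5406


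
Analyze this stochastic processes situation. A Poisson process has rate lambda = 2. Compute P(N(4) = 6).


P(N(t)=k) = (lambda*t)^k * exp(-lambda*t) / k!
lambda*t = 8
= 8^6 * exp(-8) / 6!
= 262144 * 3.3546e-04 / 720
= 0.1221

0.1221


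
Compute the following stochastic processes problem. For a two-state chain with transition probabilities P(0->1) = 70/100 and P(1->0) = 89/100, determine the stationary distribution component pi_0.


Stationary distribution: pi_0 = p10/(p01+p10), pi_1 = p01/(p01+p10)
p01 = 0.7000, p10 = 0.8900
pi_0 = 0.5597

0.5597


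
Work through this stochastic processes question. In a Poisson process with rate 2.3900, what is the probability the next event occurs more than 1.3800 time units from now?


P(X > t) = exp(-lambda * t)
= exp(-2.3900 * 1.3800)
= exp(-3.2982) = 0.0369

0.0369


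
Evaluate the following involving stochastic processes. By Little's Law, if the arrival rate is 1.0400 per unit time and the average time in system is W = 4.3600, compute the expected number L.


Little's Law: L = lambda * W
= 1.0400 * 4.3600
= 4.5344

4.5344


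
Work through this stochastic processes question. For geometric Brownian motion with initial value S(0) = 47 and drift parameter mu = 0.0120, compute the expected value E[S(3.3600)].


E[S(t)] = S(0) * exp(mu * t)
= 47 * exp(0.0120 * 3.3600)
= 47 * 1.0411
= 48.9338

48.9338


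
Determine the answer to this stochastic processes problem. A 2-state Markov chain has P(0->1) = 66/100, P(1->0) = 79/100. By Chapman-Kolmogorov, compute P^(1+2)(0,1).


P^3 = P^1 * P^2
Computing via matrix multiplication of the transition matrix.
Entry (0,1) of P^3 = 0.4966

0.4966


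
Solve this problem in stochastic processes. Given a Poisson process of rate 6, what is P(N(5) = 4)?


P(N(t)=k) = (lambda*t)^k * exp(-lambda*t) / k!
lambda*t = 30
= 30^4 * exp(-30) / 4!
= 810000 * 9.3576e-14 / 24
= 3.1582e-09

3.1582e-09


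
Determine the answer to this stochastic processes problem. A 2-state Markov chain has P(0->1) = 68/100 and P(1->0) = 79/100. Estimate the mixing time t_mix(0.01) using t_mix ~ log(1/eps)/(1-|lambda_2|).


lambda_2 = |1 - p01 - p10| = |1 - 0.6800 - 0.7900| = 0.4700
t_mix ~ log(1/eps)/(1 - |lambda_2|)
= log(100)/(1 - 0.4700) = 4.6052/0.5300
= 8.6890

8.6890


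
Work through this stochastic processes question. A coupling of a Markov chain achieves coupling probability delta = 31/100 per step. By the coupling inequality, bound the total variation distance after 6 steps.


TV distance bound <= (1-delta)^n
= (1 - 0.3100)^6
= 0.6900^6
= 0.1079

0.1079


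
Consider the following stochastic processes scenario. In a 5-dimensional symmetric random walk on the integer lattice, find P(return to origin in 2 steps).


P(return in 2 steps) = P(reverse first step) = 1/(2d)
= 1/10
= 0.1000

0.1000


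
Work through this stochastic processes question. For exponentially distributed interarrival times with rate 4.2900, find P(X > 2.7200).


P(X > t) = exp(-lambda * t)
= exp(-4.2900 * 2.7200)
= exp(-11.6688) = 8.5567e-06

8.5567e-06


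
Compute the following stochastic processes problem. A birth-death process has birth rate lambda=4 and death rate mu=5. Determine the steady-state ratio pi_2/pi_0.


For birth-death process, pi_n/pi_0 = (lambda/mu)^n
= (4/5)^2
= 0.6400

0.6400


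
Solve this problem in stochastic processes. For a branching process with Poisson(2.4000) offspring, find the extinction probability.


Since mu = 2.4000 > 1, extinction prob q < 1.
Solve s = exp(mu*(s-1)) iteratively.
q = 0.1214

0.1214


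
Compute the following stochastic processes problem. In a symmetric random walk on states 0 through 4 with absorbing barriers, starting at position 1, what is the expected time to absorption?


For symmetric RW on 0,...,N with absorbing barriers, E(i) = i*(N-i)
E(1) = 1 * 3 = 3

3


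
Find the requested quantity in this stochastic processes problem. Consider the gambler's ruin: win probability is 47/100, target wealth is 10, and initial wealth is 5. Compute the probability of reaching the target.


Gambler's ruin formula:
r = q/p = 0.5300/0.4700 = 1.1277
P(win) = (1 - r^i)/(1 - r^N)
= (1 - 1.1277^5)/(1 - 1.1277^10)
= 0.3542

0.3542


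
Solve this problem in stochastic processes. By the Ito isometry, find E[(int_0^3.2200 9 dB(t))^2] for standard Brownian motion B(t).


By Ito isometry: E[(int f dB)^2] = int f^2 dt
= 9^2 * 3.2200
= 81 * 3.2200 = 260.8200

260.8200


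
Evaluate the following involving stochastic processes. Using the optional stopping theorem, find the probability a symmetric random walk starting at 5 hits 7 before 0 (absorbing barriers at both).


By optional stopping theorem: E(M at tau) = M(0) = 5
P(hit 7)*7 + P(hit 0)*0 = 5
P(hit 7) = (5 - 0)/(7 - 0) = 5/7 = 0.7143

0.7143


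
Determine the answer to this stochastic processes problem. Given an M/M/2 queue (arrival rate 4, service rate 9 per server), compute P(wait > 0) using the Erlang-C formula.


a = lambda/mu = 0.4444
rho = a/c = 0.2222
Erlang-C formula applied:
C(c,a) = 0.0808

0.0808


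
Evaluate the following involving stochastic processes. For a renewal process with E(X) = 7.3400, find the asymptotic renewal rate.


Long-run renewal rate = 1/E(X)
= 1/7.3400
= 0.1362

0.1362


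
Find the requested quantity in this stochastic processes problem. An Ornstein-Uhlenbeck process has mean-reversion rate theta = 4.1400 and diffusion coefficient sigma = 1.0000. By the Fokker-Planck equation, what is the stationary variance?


Stationary variance = sigma^2 / (2*theta)
= 1.0000^2 / (2*4.1400)
= 1.0000 / 8.2800
= 0.1208

0.1208


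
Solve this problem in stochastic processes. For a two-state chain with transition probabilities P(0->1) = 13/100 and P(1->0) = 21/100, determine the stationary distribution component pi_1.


Stationary distribution: pi_0 = p10/(p01+p10), pi_1 = p01/(p01+p10)
p01 = 0.1300, p10 = 0.2100
pi_1 = 0.3824

0.3824


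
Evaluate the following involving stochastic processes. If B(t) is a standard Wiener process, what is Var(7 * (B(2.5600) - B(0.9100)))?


Var(alpha*(B(t)-B(s))) = alpha^2 * (t-s)
= 7^2 * (2.5600 - 0.9100)
= 49 * 1.6500
= 80.8500

80.8500


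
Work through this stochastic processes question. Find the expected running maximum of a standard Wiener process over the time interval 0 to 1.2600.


E(max B(s)) = sqrt(2t/pi)
= sqrt(2*1.2600/pi)
= sqrt(0.8021)
= 0.8956

0.8956


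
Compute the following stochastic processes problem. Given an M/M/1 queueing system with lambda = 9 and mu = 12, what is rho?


rho = lambda/mu
= 9/12
= 0.7500

0.7500


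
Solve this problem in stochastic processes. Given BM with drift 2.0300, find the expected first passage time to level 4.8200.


Expected first passage time = a/mu
= 4.8200/2.0300
= 2.3744

2.3744


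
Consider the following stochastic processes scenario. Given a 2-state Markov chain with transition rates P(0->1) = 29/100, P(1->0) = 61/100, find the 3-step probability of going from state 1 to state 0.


Computing P^3 by matrix multiplication.
P = [[0.7100, 0.2900], [0.6100, 0.3900]]
After raising P to the power 3:
P^3(1,0) = 0.6771

0.6771


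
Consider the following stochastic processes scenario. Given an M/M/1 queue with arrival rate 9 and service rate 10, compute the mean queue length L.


rho = 9/10 = 0.9000
L = rho/(1-rho)
= 0.9000/0.1000
= 9.0000

9.0000


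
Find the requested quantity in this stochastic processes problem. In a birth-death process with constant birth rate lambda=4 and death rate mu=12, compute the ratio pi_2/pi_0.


For birth-death process, pi_n/pi_0 = (lambda/mu)^n
= (4/12)^2
= 0.1111

0.1111


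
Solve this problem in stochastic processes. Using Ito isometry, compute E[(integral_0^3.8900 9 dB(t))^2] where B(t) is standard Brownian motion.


By Ito isometry: E[(int f dB)^2] = int f^2 dt
= 9^2 * 3.8900
= 81 * 3.8900 = 315.0900

315.0900


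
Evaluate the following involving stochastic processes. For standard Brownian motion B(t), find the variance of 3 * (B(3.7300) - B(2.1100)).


Var(alpha*(B(t)-B(s))) = alpha^2 * (t-s)
= 3^2 * (3.7300 - 2.1100)
= 9 * 1.6200
= 14.5800

14.5800


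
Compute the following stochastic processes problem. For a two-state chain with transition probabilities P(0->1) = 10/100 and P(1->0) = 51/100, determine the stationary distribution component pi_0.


Stationary distribution: pi_0 = p10/(p01+p10), pi_1 = p01/(p01+p10)
p01 = 0.1000, p10 = 0.5100
pi_0 = 0.8361

0.8361


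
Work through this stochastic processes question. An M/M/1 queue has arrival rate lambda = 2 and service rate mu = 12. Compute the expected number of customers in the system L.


rho = 2/12 = 0.1667
L = rho/(1-rho)
= 0.1667/0.8333
= 0.2000

0.2000


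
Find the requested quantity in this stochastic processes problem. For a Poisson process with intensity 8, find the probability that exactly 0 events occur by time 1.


P(N(t)=k) = (lambda*t)^k * exp(-lambda*t) / k!
lambda*t = 8
= 8^0 * exp(-8) / 0!
= 1 * 3.3546e-04 / 1
= 3.3546e-04

3.3546e-04


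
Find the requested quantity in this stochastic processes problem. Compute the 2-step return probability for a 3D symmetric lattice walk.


P(return in 2 steps) = P(reverse first step) = 1/(2d)
= 1/6
= 0.1667

0.1667


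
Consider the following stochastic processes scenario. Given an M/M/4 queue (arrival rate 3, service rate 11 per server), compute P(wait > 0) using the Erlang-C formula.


a = lambda/mu = 0.2727
rho = a/c = 0.0682
Erlang-C formula applied:
C(c,a) = 1.8833e-04

1.8833e-04


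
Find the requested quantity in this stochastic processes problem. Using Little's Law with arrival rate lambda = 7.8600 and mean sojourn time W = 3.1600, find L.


Little's Law: L = lambda * W
= 7.8600 * 3.1600
= 24.8376

24.8376


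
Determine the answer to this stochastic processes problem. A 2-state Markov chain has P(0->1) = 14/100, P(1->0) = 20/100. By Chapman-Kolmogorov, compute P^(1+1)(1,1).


P^2 = P^1 * P^1
Computing via matrix multiplication of the transition matrix.
Entry (1,1) of P^2 = 0.6680

0.6680


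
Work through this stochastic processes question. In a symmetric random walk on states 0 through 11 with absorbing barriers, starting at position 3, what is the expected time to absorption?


For symmetric RW on 0,...,N with absorbing barriers, E(i) = i*(N-i)
E(3) = 3 * 8 = 24

24


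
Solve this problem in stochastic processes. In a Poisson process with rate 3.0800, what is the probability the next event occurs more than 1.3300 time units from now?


P(X > t) = exp(-lambda * t)
= exp(-3.0800 * 1.3300)
= exp(-4.0964) = 0.0166

0.0166


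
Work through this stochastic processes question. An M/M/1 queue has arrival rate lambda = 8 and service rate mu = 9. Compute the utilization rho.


rho = lambda/mu
= 8/9
= 0.8889

0.8889


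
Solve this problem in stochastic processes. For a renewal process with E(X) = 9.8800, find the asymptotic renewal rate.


Long-run renewal rate = 1/E(X)
= 1/9.8800
= 0.1012

0.1012


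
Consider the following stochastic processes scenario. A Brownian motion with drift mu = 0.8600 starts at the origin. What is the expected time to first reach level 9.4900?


Expected first passage time = a/mu
= 9.4900/0.8600
= 11.0349

11.0349


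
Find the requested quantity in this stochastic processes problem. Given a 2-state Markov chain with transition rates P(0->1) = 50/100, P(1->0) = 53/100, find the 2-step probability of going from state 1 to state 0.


Computing P^2 by matrix multiplication.
P = [[0.5000, 0.5000], [0.5300, 0.4700]]
After raising P to the power 2:
P^2(1,0) = 0.5141

0.5141


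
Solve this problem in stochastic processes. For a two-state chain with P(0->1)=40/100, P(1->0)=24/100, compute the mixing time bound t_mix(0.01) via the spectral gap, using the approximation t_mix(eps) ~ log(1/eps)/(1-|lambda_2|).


lambda_2 = |1 - p01 - p10| = |1 - 0.4000 - 0.2400| = 0.3600
t_mix ~ log(1/eps)/(1 - |lambda_2|)
= log(100)/(1 - 0.3600) = 4.6052/0.6400
= 7.1956

7.1956


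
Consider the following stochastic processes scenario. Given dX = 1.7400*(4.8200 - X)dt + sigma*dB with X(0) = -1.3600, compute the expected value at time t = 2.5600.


E[X(t)] = mu + (X(0) - mu)*exp(-theta*t)
= 4.8200 + (-1.3600 - 4.8200)*exp(-1.7400*2.5600)
= 4.8200 + -6.1800 * 0.0116
= 4.7481

4.7481


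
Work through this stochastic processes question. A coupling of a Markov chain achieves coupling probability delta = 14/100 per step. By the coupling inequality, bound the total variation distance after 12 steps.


TV distance bound <= (1-delta)^n
= (1 - 0.1400)^12
= 0.8600^12
= 0.1637

0.1637


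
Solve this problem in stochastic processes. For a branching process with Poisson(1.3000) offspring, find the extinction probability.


Since mu = 1.3000 > 1, extinction prob q < 1.
Solve s = exp(mu*(s-1)) iteratively.
q = 0.5770

0.5770


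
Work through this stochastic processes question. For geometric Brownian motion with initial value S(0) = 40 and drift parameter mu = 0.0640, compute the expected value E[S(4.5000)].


E[S(t)] = S(0) * exp(mu * t)
= 40 * exp(0.0640 * 4.5000)
= 40 * 1.3338
= 53.3503

53.3503


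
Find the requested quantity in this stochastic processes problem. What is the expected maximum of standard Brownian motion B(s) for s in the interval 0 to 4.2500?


E(max B(s)) = sqrt(2t/pi)
= sqrt(2*4.2500/pi)
= sqrt(2.7056)
= 1.6449

1.6449


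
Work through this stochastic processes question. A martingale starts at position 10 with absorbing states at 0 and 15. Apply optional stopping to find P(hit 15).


By optional stopping theorem: E(M at tau) = M(0) = 10
P(hit 15)*15 + P(hit 0)*0 = 10
P(hit 15) = (10 - 0)/(15 - 0) = 2/3 = 0.6667

0.6667


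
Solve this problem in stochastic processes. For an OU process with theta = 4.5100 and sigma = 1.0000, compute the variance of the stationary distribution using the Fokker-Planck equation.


Stationary variance = sigma^2 / (2*theta)
= 1.0000^2 / (2*4.5100)
= 1.0000 / 9.0200
= 0.1109

0.1109


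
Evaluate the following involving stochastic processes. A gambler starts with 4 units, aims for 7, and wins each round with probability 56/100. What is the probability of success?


Gambler's ruin formula:
r = q/p = 0.4400/0.5600 = 0.7857
P(win) = (1 - r^i)/(1 - r^N)
= (1 - 0.7857^4)/(1 - 0.7857^7)
= 0.7592

0.7592
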